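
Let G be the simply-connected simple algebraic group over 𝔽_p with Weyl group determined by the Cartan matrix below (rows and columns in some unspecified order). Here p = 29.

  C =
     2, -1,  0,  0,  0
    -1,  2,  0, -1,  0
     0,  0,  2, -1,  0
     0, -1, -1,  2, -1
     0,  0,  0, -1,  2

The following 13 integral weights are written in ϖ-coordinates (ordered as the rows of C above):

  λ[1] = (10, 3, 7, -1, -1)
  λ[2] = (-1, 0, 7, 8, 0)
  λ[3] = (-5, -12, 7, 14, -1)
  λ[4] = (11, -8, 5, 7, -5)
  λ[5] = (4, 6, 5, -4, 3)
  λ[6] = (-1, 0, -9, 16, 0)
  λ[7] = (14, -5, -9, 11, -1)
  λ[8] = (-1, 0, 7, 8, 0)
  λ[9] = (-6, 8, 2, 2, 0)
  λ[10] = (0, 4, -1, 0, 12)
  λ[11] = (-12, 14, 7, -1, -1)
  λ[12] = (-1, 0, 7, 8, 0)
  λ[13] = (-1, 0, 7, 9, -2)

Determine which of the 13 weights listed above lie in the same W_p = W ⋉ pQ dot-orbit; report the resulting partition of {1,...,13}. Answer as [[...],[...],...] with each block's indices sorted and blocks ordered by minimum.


Type D_5, rank 5, |W|=1920; reorder rows/cols to standard.

Ā_29 reps of the 13 weights (D_5, coords as presented):

  1: (11, 4, 8, 0, 0);  2: (0, 1, 8, 9, 1);  3: (11, 4, 8, 0, 0);  4: (5, 4, 3, 3, 1);  5: (5, 4, 3, 3, 1);  6: (0, 1, 8, 9, 1);  7: (11, 4, 8, 0, 0);  8: (0, 1, 8, 9, 1);  9: (5, 4, 3, 3, 1);  10: (1, 5, 0, 1, 13);  11: (11, 4, 8, 0, 0);  12: (0, 1, 8, 9, 1);  13: (0, 1, 8, 9, 1)

Grouping the 13 weights by Ā_29-representative: 4 linkage classes.

[[1, 3, 7, 11], [2, 6, 8, 12, 13], [4, 5, 9], [10]]


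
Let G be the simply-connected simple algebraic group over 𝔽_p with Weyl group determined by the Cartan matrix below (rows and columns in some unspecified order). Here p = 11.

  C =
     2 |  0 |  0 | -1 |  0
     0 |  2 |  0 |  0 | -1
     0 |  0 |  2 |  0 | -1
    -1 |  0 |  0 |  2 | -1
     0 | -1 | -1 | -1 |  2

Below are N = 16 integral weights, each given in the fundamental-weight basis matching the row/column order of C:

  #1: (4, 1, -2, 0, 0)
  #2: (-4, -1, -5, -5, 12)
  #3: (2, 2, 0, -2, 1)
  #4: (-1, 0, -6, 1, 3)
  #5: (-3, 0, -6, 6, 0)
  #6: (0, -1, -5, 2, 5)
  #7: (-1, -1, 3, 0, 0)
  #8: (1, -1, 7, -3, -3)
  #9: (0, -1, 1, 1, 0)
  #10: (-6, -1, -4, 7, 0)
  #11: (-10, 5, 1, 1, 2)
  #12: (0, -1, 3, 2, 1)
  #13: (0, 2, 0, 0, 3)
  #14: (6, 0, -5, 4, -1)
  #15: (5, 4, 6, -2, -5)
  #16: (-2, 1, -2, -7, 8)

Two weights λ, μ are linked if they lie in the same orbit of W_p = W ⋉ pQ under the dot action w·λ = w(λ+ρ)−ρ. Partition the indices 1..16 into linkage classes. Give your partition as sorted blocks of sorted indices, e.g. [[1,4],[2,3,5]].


Type D_5, rank 5, |W|=1920; reorder rows/cols to standard.

Each λ_j+ρ reduced to Ā_11; 5-tuples below use C's row order:

  1: (5, 2, 1, 1, 0) · 2: (0, 2, 2, 2, 0) · 3: (2, 3, 1, 1, 1) · 4: (0, 0, 4, 1, 1) · 5: (2, 3, 1, 1, 1) · 6: (0, 0, 4, 1, 1) · 7: (0, 0, 4, 1, 1) · 8: (0, 2, 2, 2, 0) · 9: (1, 0, 2, 2, 1) · 10: (5, 2, 1, 1, 0) · 11: (0, 2, 2, 2, 0) · 12: (0, 0, 4, 1, 1) · 13: (2, 3, 1, 1, 1) · 14: (5, 2, 1, 1, 0) · 15: (1, 0, 2, 2, 1) · 16: (5, 2, 1, 1, 0)

Grouping the 16 weights by Ā_11-representative: 5 linkage classes.

[[1, 10, 14, 16], [2, 8, 11], [3, 5, 13], [4, 6, 7, 12], [9, 15]]


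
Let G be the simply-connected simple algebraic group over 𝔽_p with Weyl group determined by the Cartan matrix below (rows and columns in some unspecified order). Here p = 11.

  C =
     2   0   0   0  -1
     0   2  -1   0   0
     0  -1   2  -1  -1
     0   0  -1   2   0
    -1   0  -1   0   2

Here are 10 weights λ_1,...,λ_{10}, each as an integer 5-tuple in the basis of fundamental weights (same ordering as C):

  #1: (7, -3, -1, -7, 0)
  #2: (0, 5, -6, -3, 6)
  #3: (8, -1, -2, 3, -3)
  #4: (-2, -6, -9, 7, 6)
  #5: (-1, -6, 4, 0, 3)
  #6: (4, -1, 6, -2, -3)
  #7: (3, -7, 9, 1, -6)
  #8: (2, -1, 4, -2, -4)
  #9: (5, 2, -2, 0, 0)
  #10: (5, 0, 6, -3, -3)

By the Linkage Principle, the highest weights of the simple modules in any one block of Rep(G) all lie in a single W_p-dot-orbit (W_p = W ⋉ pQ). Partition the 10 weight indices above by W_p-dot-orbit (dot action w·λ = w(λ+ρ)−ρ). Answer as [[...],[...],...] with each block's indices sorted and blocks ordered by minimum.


D_5 Cartan matrix, 5 simple roots permuted; ρ=(1,1,1,1,1).

Ā_11 reps of the 10 weights (D_5, coords as presented):

  [1] (1, 1, 1, 5, 0)
  [2] (1, 1, 1, 5, 0)
  [3] (6, 2, 1, 0, 0)
  [4] (0, 0, 1, 1, 3)
  [5] (0, 5, 0, 1, 1)
  [6] (0, 0, 1, 1, 3)
  [7] (0, 5, 0, 1, 1)
  [8] (0, 0, 1, 1, 3)
  [9] (6, 2, 1, 0, 0)
  [10] (0, 0, 1, 1, 3)

Grouping the 10 weights by Ā_11-representative: 4 linkage classes.

[[1, 2], [3, 9], [4, 6, 8, 10], [5, 7]]


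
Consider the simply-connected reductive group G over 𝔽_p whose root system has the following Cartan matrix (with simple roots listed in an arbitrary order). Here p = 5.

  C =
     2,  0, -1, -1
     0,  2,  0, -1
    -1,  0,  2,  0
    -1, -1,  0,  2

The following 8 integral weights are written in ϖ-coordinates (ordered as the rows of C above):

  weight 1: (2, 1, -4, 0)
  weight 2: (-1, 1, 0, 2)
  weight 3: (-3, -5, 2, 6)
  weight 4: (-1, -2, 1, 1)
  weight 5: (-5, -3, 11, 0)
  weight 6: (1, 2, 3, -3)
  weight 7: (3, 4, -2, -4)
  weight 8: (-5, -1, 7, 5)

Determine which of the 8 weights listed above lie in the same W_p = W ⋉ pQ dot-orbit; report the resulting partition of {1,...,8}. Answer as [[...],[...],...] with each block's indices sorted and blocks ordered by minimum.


Type A_4, rank 4, |W|=120; reorder rows/cols to standard.

λ_j+ρ reflected into Ā_5 (⟨·,θ^∨⟩≤5); 4-tuples as given:

  λ_1+ρ ↦ (0, 1, 2, 1)
  λ_2+ρ ↦ (0, 1, 0, 3)
  λ_3+ρ ↦ (0, 1, 2, 1)
  λ_4+ρ ↦ (0, 1, 2, 1)
  λ_5+ρ ↦ (0, 1, 2, 1)
  λ_6+ρ ↦ (0, 1, 2, 1)
  λ_7+ρ ↦ (0, 1, 0, 3)
  λ_8+ρ ↦ (0, 1, 0, 3)

Linkage partition of the 8 weights (2 classes, p=5):

[[1, 3, 4, 5, 6], [2, 7, 8]]


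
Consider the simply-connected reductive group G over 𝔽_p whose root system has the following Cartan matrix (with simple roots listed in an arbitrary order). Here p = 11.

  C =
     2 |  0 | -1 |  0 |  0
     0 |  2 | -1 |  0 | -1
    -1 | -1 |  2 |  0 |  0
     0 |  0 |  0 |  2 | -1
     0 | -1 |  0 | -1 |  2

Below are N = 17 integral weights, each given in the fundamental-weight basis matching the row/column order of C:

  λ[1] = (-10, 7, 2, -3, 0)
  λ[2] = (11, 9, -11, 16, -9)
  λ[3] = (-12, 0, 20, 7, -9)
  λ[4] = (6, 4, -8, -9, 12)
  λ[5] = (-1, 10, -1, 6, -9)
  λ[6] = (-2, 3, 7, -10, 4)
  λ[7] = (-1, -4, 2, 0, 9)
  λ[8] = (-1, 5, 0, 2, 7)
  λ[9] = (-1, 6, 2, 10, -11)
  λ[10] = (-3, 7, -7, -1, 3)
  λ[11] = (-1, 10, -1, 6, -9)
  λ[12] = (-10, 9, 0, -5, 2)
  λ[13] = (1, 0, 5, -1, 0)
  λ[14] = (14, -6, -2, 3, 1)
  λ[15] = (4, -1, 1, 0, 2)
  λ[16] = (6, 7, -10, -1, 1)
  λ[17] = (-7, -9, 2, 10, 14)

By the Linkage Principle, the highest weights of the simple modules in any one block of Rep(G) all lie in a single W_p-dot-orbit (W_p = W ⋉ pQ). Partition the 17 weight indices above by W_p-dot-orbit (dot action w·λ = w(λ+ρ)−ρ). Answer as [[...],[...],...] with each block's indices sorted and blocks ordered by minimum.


Dynkin diagram of C (from the 8 off-diagonal −1 entries): A_5.

Folding the 17 weights λ_j+ρ into Ā_11 (reps in the given 5-coord order):

  [1] (2, 1, 6, 0, 1) · [2] (2, 1, 6, 0, 1) · [3] (0, 3, 0, 1, 7) · [4] (5, 0, 2, 1, 3) · [5] (0, 3, 0, 1, 7) · [6] (5, 0, 2, 1, 3) · [7] (0, 3, 0, 1, 7) · [8] (3, 0, 3, 0, 4) · [9] (0, 3, 0, 1, 7) · [10] (5, 0, 2, 1, 3) · [11] (0, 3, 0, 1, 7) · [12] (2, 1, 6, 0, 1) · [13] (2, 1, 6, 0, 1) · [14] (5, 0, 2, 1, 3) · [15] (5, 0, 2, 1, 3) · [16] (2, 1, 6, 0, 1) · [17] (3, 0, 3, 0, 4)

Partition of {1..17} into 4 W_11-dot-orbits:

[[1, 2, 12, 13, 16], [3, 5, 7, 9, 11], [4, 6, 10, 14, 15], [8, 17]]


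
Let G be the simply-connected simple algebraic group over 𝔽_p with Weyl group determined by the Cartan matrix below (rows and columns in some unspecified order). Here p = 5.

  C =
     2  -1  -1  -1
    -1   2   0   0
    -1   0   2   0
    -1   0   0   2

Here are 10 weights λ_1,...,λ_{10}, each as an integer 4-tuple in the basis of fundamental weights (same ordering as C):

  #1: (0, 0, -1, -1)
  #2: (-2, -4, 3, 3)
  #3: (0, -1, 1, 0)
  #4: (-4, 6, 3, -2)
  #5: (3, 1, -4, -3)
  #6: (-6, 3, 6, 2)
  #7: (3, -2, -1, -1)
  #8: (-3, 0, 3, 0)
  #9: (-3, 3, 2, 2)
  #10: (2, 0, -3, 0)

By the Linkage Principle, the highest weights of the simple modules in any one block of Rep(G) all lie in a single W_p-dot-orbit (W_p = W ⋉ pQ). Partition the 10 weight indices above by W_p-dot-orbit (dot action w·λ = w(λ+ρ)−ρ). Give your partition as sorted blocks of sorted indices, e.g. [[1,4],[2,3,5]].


Root system D_4: the 4×4 matrix C matches after relabeling.

λ_j+ρ reflected into Ā_5 (⟨·,θ^∨⟩≤5); 4-tuples as given:

  [1] (1, 1, 0, 0);  [2] (1, 1, 0, 0);  [3] (1, 0, 2, 1);  [4] (0, 1, 2, 1);  [5] (0, 1, 2, 1);  [6] (1, 1, 0, 0);  [7] (1, 1, 0, 0);  [8] (0, 1, 2, 1);  [9] (1, 1, 0, 0);  [10] (0, 1, 2, 1)

3 distinct reps among the 10 weights ⇒ 3 W_5-linkage classes:

[[1, 2, 6, 7, 9], [3], [4, 5, 8, 10]]


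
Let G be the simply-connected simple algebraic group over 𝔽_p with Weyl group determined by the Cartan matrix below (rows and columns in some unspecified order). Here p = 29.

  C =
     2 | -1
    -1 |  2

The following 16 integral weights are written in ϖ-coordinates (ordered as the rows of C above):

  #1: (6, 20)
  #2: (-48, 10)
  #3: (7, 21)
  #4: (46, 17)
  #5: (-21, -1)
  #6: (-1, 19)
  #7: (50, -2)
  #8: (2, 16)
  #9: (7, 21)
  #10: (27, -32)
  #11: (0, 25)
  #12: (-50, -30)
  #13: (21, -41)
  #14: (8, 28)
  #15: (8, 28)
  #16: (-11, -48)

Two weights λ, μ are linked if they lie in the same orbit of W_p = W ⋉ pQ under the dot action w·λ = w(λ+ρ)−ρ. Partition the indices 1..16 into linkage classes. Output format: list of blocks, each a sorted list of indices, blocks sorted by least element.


A_2 Cartan matrix, 2 simple roots permuted; ρ=(1,1).

Ā_29 reps of the 16 weights (A_2, coords as presented):

    λ_1 → (7, 21)
    λ_2 → (7, 11)
    λ_3 → (7, 21)
    λ_4 → (7, 11)
    λ_5 → (0, 20)
    λ_6 → (0, 20)
    λ_7 → (7, 21)
    λ_8 → (3, 17)
    λ_9 → (7, 21)
    λ_10 → (1, 26)
    λ_11 → (1, 26)
    λ_12 → (0, 20)
    λ_13 → (7, 11)
    λ_14 → (0, 20)
    λ_15 → (0, 20)
    λ_16 → (1, 18)

These 16 weights hit 6 W_29-dot-orbits; sizes (4, 3, 5, 1, 2, 1):

[[1, 3, 7, 9], [2, 4, 13], [5, 6, 12, 14, 15], [8], [10, 11], [16]]


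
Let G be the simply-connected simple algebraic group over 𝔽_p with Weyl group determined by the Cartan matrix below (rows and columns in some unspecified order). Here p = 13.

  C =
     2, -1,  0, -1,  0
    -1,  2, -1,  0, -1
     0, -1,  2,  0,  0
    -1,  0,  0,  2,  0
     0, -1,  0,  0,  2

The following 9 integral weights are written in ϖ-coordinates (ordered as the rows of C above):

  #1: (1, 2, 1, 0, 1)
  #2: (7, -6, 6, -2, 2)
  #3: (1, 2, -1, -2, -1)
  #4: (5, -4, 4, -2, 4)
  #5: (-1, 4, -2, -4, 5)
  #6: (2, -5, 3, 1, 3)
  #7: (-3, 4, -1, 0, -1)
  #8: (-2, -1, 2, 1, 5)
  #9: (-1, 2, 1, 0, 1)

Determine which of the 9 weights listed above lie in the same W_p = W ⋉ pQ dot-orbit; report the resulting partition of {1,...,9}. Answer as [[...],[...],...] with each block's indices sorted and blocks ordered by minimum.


Root system D_5: the 5×5 matrix C matches after relabeling.

W_13-reps of the 9 weights in Ā_13 (same 5-coord order as C):

  λ_1+ρ ↦ (0, 3, 2, 1, 2);  λ_2+ρ ↦ (0, 3, 2, 1, 2);  λ_3+ρ ↦ (1, 3, 0, 1, 0);  λ_4+ρ ↦ (0, 3, 2, 1, 2);  λ_5+ρ ↦ (1, 1, 1, 0, 6);  λ_6+ρ ↦ (1, 3, 0, 1, 0);  λ_7+ρ ↦ (1, 3, 0, 1, 0);  λ_8+ρ ↦ (0, 1, 2, 1, 5);  λ_9+ρ ↦ (0, 3, 2, 1, 2)

Linkage partition of the 9 weights (4 classes, p=13):

[[1, 2, 4, 9], [3, 6, 7], [5], [8]]


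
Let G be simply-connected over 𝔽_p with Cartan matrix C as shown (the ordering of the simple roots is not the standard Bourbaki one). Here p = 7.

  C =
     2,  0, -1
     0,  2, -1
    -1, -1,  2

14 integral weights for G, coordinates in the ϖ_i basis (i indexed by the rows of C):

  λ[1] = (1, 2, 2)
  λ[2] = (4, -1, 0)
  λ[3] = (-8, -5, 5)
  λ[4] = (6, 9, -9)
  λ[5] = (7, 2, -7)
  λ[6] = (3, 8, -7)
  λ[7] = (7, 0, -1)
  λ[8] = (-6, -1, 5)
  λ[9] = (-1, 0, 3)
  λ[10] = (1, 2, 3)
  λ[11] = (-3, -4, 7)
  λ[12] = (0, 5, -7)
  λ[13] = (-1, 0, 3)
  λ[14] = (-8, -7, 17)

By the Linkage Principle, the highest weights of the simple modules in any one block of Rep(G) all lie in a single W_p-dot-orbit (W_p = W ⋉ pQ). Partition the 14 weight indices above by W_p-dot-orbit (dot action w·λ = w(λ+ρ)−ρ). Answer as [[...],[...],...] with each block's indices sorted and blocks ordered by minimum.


Dynkin diagram of C (from the 4 off-diagonal −1 entries): A_3.

W_7-reps of the 14 weights in Ā_7 (same 3-coord order as C):

    [1] (1, 2, 3)
    [2] (5, 0, 1)
    [3] (2, 1, 4)
    [4] (2, 1, 4)
    [5] (1, 2, 3)
    [6] (0, 1, 4)
    [7] (5, 0, 1)
    [8] (5, 0, 1)
    [9] (0, 1, 4)
    [10] (0, 1, 4)
    [11] (1, 2, 3)
    [12] (5, 0, 1)
    [13] (0, 1, 4)
    [14] (0, 1, 4)

Linkage partition of the 14 weights (4 classes, p=7):

[[1, 5, 11], [2, 7, 8, 12], [3, 4], [6, 9, 10, 13, 14]]


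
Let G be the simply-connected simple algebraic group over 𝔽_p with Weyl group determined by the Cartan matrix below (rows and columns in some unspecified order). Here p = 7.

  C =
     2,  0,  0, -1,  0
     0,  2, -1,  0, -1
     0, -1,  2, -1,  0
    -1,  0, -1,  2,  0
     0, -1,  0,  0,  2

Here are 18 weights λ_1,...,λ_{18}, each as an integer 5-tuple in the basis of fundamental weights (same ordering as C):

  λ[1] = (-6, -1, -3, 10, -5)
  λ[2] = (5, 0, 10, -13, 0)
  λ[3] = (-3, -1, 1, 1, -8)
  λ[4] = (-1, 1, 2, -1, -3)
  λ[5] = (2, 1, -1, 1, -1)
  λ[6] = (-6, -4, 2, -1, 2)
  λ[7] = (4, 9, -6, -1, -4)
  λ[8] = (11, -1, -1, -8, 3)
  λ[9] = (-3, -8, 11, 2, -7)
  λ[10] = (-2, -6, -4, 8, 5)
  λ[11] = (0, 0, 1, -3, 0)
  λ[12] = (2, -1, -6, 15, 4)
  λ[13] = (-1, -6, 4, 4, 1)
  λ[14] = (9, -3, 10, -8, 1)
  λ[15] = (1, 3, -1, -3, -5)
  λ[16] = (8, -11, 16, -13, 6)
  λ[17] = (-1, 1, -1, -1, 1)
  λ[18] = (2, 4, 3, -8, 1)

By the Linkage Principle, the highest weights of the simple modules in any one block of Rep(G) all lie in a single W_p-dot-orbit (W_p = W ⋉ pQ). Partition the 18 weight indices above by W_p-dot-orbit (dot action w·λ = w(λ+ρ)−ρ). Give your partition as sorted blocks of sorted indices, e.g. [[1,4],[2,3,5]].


Type A_5, rank 5, |W|=720; reorder rows/cols to standard.

Alcove-folded reps (p=7, 18 weights, presented ϖ-order):

  λ_1+ρ ↦ (1, 2, 2, 0, 0) · λ_2+ρ ↦ (0, 1, 4, 1, 0) · λ_3+ρ ↦ (3, 2, 0, 2, 0) · λ_4+ρ ↦ (0, 0, 3, 0, 2) · λ_5+ρ ↦ (3, 2, 0, 2, 0) · λ_6+ρ ↦ (0, 0, 3, 0, 2) · λ_7+ρ ↦ (3, 2, 0, 2, 0) · λ_8+ρ ↦ (0, 2, 0, 0, 2) · λ_9+ρ ↦ (0, 1, 4, 1, 0) · λ_10+ρ ↦ (0, 1, 4, 1, 0) · λ_11+ρ ↦ (1, 1, 0, 1, 1) · λ_12+ρ ↦ (3, 2, 0, 2, 0) · λ_13+ρ ↦ (3, 2, 0, 2, 0) · λ_14+ρ ↦ (0, 0, 3, 0, 2) · λ_15+ρ ↦ (0, 2, 0, 0, 2) · λ_16+ρ ↦ (0, 0, 3, 0, 2) · λ_17+ρ ↦ (0, 2, 0, 0, 2) · λ_18+ρ ↦ (0, 0, 3, 0, 2)

The 18 indices split into 6 linkage classes (same alcove rep ⇔ same W_7-dot-orbit):

[[1], [2, 9, 10], [3, 5, 7, 12, 13], [4, 6, 14, 16, 18], [8, 15, 17], [11]]


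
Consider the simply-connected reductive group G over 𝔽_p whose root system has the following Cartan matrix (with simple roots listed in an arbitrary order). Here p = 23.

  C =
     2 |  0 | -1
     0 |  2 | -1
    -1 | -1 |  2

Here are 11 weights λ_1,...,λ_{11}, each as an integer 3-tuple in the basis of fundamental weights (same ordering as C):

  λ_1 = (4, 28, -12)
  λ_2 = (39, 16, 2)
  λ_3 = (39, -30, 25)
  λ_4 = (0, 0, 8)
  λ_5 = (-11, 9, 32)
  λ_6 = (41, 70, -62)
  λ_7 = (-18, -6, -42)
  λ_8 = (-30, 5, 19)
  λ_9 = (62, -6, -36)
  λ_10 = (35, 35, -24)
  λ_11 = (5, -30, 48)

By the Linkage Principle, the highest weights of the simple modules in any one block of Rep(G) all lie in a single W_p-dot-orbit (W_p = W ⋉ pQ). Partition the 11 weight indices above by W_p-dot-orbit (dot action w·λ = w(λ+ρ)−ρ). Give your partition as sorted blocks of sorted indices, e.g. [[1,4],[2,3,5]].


Type A_3, rank 3, |W|=24; reorder rows/cols to standard.

Ā_23 reps of the 11 weights (A_3, coords as presented):

  1: (0, 12, 5);  2: (14, 3, 3);  3: (14, 3, 3);  4: (1, 1, 9);  5: (10, 10, 3);  6: (13, 4, 4);  7: (0, 12, 5);  8: (14, 3, 3);  9: (0, 12, 5);  10: (10, 10, 3);  11: (14, 3, 3)

Grouping the 11 weights by Ā_23-representative: 5 linkage classes.

[[1, 7, 9], [2, 3, 8, 11], [4], [5, 10], [6]]


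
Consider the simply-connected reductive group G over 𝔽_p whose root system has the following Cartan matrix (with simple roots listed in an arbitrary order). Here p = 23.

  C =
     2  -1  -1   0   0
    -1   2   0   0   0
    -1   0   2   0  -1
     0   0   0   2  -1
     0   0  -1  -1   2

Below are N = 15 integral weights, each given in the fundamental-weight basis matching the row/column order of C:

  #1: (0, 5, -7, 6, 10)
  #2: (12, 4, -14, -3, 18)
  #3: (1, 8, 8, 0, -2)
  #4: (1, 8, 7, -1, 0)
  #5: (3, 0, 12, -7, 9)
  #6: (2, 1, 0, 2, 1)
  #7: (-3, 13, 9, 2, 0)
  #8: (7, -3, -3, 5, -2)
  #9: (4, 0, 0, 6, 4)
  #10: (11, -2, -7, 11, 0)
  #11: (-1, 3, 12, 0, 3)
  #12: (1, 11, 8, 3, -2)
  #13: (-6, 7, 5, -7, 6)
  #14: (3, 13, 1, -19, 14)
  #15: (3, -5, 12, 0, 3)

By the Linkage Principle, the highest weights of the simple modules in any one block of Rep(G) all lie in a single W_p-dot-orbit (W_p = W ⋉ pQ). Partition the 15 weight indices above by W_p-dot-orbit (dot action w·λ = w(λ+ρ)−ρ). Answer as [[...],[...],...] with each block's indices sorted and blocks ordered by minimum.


Root system A_5: the 5×5 matrix C matches after relabeling.

W_23-reps of the 15 weights in Ā_23 (same 5-coord order as C):

  λ_1+ρ ↦ (5, 1, 1, 7, 5)
  λ_2+ρ ↦ (0, 4, 13, 1, 4)
  λ_3+ρ ↦ (2, 9, 8, 0, 1)
  λ_4+ρ ↦ (2, 9, 8, 0, 1)
  λ_5+ρ ↦ (0, 4, 13, 1, 4)
  λ_6+ρ ↦ (3, 2, 1, 3, 2)
  λ_7+ρ ↦ (2, 9, 8, 0, 1)
  λ_8+ρ ↦ (3, 2, 1, 3, 2)
  λ_9+ρ ↦ (5, 1, 1, 7, 5)
  λ_10+ρ ↦ (5, 1, 1, 7, 5)
  λ_11+ρ ↦ (0, 4, 13, 1, 4)
  λ_12+ρ ↦ (2, 9, 8, 0, 1)
  λ_13+ρ ↦ (5, 3, 1, 6, 1)
  λ_14+ρ ↦ (3, 2, 1, 3, 2)
  λ_15+ρ ↦ (0, 4, 13, 1, 4)

Grouping the 15 weights by Ā_23-representative: 5 linkage classes.

[[1, 9, 10], [2, 5, 11, 15], [3, 4, 7, 12], [6, 8, 14], [13]]


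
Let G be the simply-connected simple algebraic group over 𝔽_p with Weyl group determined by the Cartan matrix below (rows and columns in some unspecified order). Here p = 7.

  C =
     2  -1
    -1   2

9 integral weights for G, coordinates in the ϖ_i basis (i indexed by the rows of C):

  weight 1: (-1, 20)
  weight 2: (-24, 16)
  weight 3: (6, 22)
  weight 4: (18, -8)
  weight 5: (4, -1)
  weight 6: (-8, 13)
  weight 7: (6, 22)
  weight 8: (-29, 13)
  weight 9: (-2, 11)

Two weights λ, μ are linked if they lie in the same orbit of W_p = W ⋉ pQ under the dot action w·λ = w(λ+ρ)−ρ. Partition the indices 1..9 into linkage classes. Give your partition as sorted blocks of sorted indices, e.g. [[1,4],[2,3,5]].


A_2 Cartan matrix, 2 simple roots permuted; ρ=(1,1).

W_7-reps of the 9 weights in Ā_7 (same 2-coord order as C):

  λ_1+ρ ↦ (0, 0) · λ_2+ρ ↦ (4, 2) · λ_3+ρ ↦ (5, 0) · λ_4+ρ ↦ (5, 0) · λ_5+ρ ↦ (5, 0) · λ_6+ρ ↦ (0, 0) · λ_7+ρ ↦ (5, 0) · λ_8+ρ ↦ (0, 0) · λ_9+ρ ↦ (4, 2)

Partition of {1..9} into 3 W_7-dot-orbits:

[[1, 6, 8], [2, 9], [3, 4, 5, 7]]


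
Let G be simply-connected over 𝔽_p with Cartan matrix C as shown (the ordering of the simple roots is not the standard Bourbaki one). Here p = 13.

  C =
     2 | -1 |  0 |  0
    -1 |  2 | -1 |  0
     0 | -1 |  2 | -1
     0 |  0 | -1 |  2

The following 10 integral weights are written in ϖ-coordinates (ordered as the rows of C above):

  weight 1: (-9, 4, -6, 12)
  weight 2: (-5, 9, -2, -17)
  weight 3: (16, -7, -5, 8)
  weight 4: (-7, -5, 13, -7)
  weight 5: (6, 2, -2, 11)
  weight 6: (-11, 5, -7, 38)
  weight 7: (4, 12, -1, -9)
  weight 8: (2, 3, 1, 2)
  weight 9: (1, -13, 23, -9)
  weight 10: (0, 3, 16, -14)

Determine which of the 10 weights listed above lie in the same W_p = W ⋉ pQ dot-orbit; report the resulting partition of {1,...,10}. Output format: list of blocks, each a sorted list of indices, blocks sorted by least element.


Cartan matrix: type A_4 (|W|=120); un-permuting the 4 rows.

λ_j+ρ reflected into Ā_13 (⟨·,θ^∨⟩≤13); 4-tuples as given:

  1: (0, 5, 3, 5)
  2: (3, 4, 2, 3)
  3: (3, 4, 2, 3)
  4: (3, 4, 2, 3)
  5: (1, 1, 1, 3)
  6: (4, 3, 0, 0)
  7: (0, 5, 3, 5)
  8: (3, 4, 2, 3)
  9: (1, 1, 1, 3)
  10: (4, 4, 0, 4)

The 10 indices split into 5 linkage classes (same alcove rep ⇔ same W_13-dot-orbit):

[[1, 7], [2, 3, 4, 8], [5, 9], [6], [10]]


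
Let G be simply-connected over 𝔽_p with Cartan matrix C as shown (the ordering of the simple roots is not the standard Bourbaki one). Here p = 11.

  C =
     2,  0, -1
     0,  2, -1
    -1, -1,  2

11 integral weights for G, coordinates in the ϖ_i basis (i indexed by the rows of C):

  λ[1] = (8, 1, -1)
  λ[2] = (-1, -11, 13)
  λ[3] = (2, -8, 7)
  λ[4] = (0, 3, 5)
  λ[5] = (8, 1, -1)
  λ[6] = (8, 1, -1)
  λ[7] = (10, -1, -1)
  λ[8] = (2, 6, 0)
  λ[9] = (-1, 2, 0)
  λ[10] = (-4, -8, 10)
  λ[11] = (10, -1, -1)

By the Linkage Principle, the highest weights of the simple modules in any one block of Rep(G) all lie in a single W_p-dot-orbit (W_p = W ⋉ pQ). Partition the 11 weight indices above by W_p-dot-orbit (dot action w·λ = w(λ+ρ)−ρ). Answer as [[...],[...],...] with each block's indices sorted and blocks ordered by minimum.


Root system A_3: the 3×3 matrix C matches after relabeling.

W_11-reps of the 11 weights in Ā_11 (same 3-coord order as C):

    1: (9, 2, 0)
    2: (3, 7, 1)
    3: (3, 7, 1)
    4: (1, 4, 6)
    5: (9, 2, 0)
    6: (9, 2, 0)
    7: (11, 0, 0)
    8: (3, 7, 1)
    9: (0, 3, 1)
    10: (3, 7, 1)
    11: (11, 0, 0)

Linkage partition of the 11 weights (5 classes, p=11):

[[1, 5, 6], [2, 3, 8, 10], [4], [7, 11], [9]]


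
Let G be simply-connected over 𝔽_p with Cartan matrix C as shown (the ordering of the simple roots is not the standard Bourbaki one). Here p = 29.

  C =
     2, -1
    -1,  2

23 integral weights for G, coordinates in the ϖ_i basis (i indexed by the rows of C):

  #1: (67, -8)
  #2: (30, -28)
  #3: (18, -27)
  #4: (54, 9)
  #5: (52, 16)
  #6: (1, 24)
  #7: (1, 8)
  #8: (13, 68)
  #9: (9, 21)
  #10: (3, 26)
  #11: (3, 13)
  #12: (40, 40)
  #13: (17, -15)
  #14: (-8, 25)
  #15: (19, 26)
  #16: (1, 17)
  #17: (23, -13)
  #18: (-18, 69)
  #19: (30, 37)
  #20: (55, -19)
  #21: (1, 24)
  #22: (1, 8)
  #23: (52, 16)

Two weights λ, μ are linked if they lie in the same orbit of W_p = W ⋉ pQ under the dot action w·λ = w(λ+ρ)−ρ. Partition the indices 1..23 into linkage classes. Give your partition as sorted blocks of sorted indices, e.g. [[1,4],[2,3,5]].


Dynkin diagram of C (from the 2 off-diagonal −1 entries): A_2.

λ_j+ρ reflected into Ā_29 (⟨·,θ^∨⟩≤29); 2-tuples as given:

  λ_1+ρ ↦ (7, 19) · λ_2+ρ ↦ (2, 25) · λ_3+ρ ↦ (7, 19) · λ_4+ρ ↦ (7, 19) · λ_5+ρ ↦ (12, 12) · λ_6+ρ ↦ (2, 25) · λ_7+ρ ↦ (2, 9) · λ_8+ρ ↦ (4, 14) · λ_9+ρ ↦ (7, 19) · λ_10+ρ ↦ (2, 25) · λ_11+ρ ↦ (4, 14) · λ_12+ρ ↦ (12, 12) · λ_13+ρ ↦ (4, 14) · λ_14+ρ ↦ (7, 19) · λ_15+ρ ↦ (2, 9) · λ_16+ρ ↦ (2, 18) · λ_17+ρ ↦ (12, 12) · λ_18+ρ ↦ (12, 12) · λ_19+ρ ↦ (2, 9) · λ_20+ρ ↦ (2, 9) · λ_21+ρ ↦ (2, 25) · λ_22+ρ ↦ (2, 9) · λ_23+ρ ↦ (12, 12)

These 23 weights hit 6 W_29-dot-orbits; sizes (5, 4, 5, 5, 3, 1):

[[1, 3, 4, 9, 14], [2, 6, 10, 21], [5, 12, 17, 18, 23], [7, 15, 19, 20, 22], [8, 11, 13], [16]]


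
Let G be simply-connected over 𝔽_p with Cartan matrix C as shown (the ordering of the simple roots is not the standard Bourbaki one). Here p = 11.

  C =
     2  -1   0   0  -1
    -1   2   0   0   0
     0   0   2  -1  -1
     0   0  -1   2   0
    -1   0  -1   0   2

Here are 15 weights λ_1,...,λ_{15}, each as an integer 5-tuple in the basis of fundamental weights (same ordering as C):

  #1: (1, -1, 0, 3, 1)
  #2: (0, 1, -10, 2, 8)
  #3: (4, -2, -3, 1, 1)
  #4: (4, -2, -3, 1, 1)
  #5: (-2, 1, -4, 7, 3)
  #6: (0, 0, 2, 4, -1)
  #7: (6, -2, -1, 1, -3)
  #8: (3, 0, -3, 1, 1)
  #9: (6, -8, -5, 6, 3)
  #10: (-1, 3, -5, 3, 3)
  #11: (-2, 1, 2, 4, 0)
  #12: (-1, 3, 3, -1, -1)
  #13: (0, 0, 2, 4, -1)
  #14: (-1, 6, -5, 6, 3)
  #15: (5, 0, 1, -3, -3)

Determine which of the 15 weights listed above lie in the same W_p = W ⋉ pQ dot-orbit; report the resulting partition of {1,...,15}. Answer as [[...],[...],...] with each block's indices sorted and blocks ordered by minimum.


A_5 Cartan matrix, 5 simple roots permuted; ρ=(1,1,1,1,1).

W_11-reps of the 15 weights in Ā_11 (same 5-coord order as C):

  λ_1 → (2, 0, 1, 4, 2) · λ_2 → (1, 1, 3, 5, 0) · λ_3 → (4, 1, 2, 0, 0) · λ_4 → (4, 1, 2, 0, 0) · λ_5 → (1, 1, 3, 5, 0) · λ_6 → (1, 1, 3, 5, 0) · λ_7 → (4, 1, 2, 0, 0) · λ_8 → (4, 1, 2, 0, 0) · λ_9 → (0, 4, 4, 0, 0) · λ_10 → (0, 4, 4, 0, 0) · λ_11 → (1, 1, 3, 5, 0) · λ_12 → (0, 4, 4, 0, 0) · λ_13 → (1, 1, 3, 5, 0) · λ_14 → (0, 4, 4, 0, 0) · λ_15 → (4, 1, 2, 0, 0)

Grouping the 15 weights by Ā_11-representative: 4 linkage classes.

[[1], [2, 5, 6, 11, 13], [3, 4, 7, 8, 15], [9, 10, 12, 14]]


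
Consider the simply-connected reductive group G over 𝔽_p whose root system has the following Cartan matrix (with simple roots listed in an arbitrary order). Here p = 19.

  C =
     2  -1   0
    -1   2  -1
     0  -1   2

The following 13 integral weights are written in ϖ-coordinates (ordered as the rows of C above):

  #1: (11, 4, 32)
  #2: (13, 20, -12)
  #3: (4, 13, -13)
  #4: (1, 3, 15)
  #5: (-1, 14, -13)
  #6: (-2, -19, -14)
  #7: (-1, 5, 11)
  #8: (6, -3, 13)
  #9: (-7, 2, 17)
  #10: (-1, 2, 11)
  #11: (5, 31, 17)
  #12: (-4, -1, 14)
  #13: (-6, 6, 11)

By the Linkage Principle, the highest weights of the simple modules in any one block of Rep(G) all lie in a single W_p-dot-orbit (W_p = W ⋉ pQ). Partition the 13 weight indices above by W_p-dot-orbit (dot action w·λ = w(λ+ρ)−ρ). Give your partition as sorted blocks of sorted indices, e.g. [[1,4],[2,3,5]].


Root system A_3: the 3×3 matrix C matches after relabeling.

λ_j+ρ reflected into Ā_19 (⟨·,θ^∨⟩≤19); 3-tuples as given:

  λ_1 → (5, 2, 12)
  λ_2 → (2, 3, 5)
  λ_3 → (5, 2, 12)
  λ_4 → (1, 3, 13)
  λ_5 → (0, 3, 12)
  λ_6 → (0, 6, 12)
  λ_7 → (0, 6, 12)
  λ_8 → (5, 2, 12)
  λ_9 → (1, 3, 13)
  λ_10 → (0, 3, 12)
  λ_11 → (0, 6, 12)
  λ_12 → (0, 3, 12)
  λ_13 → (5, 2, 12)

5 distinct reps among the 13 weights ⇒ 5 W_19-linkage classes:

[[1, 3, 8, 13], [2], [4, 9], [5, 10, 12], [6, 7, 11]]


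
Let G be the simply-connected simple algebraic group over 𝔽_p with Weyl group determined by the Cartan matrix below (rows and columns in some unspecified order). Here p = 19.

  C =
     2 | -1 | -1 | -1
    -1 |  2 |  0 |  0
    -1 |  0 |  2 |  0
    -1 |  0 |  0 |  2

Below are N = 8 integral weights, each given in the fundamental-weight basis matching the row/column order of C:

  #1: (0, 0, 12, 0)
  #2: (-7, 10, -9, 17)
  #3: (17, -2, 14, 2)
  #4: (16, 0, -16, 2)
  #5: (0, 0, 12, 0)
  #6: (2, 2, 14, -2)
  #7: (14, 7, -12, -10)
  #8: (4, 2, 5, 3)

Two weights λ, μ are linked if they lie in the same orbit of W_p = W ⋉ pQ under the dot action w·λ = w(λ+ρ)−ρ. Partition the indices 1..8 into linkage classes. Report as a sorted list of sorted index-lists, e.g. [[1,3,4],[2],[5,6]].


Type D_4, rank 4, |W|=192; reorder rows/cols to standard.

W_19-reps of the 8 weights in Ā_19 (same 4-coord order as C):

  [1] (1, 1, 13, 1)
  [2] (1, 3, 6, 4)
  [3] (1, 1, 13, 1)
  [4] (1, 1, 13, 1)
  [5] (1, 1, 13, 1)
  [6] (1, 1, 13, 1)
  [7] (1, 3, 6, 4)
  [8] (1, 3, 6, 4)

Partition of {1..8} into 2 W_19-dot-orbits:

[[1, 3, 4, 5, 6], [2, 7, 8]]


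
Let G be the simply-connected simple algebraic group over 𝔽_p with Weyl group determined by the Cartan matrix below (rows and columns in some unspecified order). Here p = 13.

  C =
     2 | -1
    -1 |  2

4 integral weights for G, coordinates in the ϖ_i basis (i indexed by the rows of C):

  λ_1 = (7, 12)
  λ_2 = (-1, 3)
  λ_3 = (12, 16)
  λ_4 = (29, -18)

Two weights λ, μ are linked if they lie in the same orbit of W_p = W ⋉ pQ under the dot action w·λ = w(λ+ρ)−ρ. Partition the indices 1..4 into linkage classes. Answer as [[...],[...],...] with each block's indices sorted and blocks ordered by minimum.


C ↔ A_2 under row/col permutation; |W(A_2)| = 6.

Ā_13 reps of the 4 weights (A_2, coords as presented):

  [1] (0, 5)
  [2] (0, 4)
  [3] (0, 4)
  [4] (0, 4)

Partition of {1..4} into 2 W_13-dot-orbits:

[[1], [2, 3, 4]]


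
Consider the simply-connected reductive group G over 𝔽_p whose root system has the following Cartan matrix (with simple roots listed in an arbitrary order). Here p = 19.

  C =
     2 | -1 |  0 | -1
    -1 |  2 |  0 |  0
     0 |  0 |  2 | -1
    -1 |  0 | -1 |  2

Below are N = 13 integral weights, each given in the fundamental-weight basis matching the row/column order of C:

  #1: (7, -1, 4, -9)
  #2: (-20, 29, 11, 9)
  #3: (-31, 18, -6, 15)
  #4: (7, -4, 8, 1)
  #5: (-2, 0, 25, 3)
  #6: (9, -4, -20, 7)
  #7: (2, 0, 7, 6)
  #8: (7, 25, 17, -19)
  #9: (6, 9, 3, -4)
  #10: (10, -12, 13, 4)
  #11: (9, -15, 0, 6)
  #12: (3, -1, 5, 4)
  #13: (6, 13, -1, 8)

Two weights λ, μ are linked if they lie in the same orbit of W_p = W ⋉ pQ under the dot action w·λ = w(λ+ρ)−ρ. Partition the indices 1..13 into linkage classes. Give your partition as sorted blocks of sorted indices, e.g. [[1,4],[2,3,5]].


Type A_4, rank 4, |W|=120; reorder rows/cols to standard.

Each λ_j+ρ reduced to Ā_19; 4-tuples below use C's row order:

  [1] (0, 0, 3, 5) · [2] (5, 3, 9, 2) · [3] (0, 0, 3, 5) · [4] (5, 3, 9, 2) · [5] (3, 1, 8, 7) · [6] (3, 1, 8, 7) · [7] (3, 1, 8, 7) · [8] (3, 1, 8, 7) · [9] (4, 10, 1, 3) · [10] (0, 0, 3, 5) · [11] (4, 10, 1, 3) · [12] (4, 0, 6, 5) · [13] (5, 3, 9, 2)

5 distinct reps among the 13 weights ⇒ 5 W_19-linkage classes:

[[1, 3, 10], [2, 4, 13], [5, 6, 7, 8], [9, 11], [12]]


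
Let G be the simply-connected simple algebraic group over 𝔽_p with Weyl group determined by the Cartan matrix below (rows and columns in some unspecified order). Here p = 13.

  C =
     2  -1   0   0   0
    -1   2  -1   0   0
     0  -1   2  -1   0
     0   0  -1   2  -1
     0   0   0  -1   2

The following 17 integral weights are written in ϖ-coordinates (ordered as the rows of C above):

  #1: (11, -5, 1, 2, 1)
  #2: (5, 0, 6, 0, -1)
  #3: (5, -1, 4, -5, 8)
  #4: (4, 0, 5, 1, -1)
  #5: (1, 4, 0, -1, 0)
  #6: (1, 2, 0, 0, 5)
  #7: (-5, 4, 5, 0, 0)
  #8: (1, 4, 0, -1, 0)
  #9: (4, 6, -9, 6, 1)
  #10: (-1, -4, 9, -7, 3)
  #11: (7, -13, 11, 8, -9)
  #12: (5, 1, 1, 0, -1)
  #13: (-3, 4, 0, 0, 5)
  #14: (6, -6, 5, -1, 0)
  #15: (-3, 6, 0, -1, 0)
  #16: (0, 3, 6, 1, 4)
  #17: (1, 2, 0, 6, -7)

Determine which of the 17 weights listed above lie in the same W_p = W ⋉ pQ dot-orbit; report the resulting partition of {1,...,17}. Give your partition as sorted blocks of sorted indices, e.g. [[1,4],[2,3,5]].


Dynkin diagram of C (from the 8 off-diagonal −1 entries): A_5.

Ā_13 reps of the 17 weights (A_5, coords as presented):

  1: (6, 2, 2, 1, 0)
  2: (4, 1, 6, 1, 1)
  3: (3, 0, 1, 4, 2)
  4: (4, 1, 6, 1, 1)
  5: (2, 5, 1, 0, 1)
  6: (2, 3, 1, 1, 6)
  7: (4, 1, 6, 1, 1)
  8: (2, 5, 1, 0, 1)
  9: (4, 1, 6, 1, 1)
  10: (3, 0, 1, 4, 2)
  11: (4, 4, 0, 1, 0)
  12: (6, 2, 2, 1, 0)
  13: (2, 3, 1, 1, 6)
  14: (2, 5, 1, 0, 1)
  15: (2, 5, 1, 0, 1)
  16: (4, 1, 6, 1, 1)
  17: (2, 3, 1, 1, 6)

6 distinct reps among the 17 weights ⇒ 6 W_13-linkage classes:

[[1, 12], [2, 4, 7, 9, 16], [3, 10], [5, 8, 14, 15], [6, 13, 17], [11]]


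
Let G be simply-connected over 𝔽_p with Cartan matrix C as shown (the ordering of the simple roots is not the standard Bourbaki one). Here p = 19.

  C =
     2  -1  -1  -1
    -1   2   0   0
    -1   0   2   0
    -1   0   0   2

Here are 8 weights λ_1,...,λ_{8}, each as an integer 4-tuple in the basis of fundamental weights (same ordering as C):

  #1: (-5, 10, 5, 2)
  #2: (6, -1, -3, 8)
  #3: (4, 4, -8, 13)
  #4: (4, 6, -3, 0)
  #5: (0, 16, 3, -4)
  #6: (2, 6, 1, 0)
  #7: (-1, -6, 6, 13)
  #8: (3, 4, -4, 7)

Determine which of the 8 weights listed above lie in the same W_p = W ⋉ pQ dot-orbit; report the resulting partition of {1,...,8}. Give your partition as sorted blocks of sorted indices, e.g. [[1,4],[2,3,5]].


Type D_4, rank 4, |W|=192; reorder rows/cols to standard.

Ā_19 reps of the 8 weights (D_4, coords as presented):

  λ_1+ρ ↦ (3, 7, 2, 1)
  λ_2+ρ ↦ (3, 0, 2, 9)
  λ_3+ρ ↦ (3, 0, 2, 9)
  λ_4+ρ ↦ (3, 7, 2, 1)
  λ_5+ρ ↦ (1, 14, 1, 0)
  λ_6+ρ ↦ (3, 7, 2, 1)
  λ_7+ρ ↦ (3, 0, 2, 9)
  λ_8+ρ ↦ (1, 5, 3, 8)

Grouping the 8 weights by Ā_19-representative: 4 linkage classes.

[[1, 4, 6], [2, 3, 7], [5], [8]]


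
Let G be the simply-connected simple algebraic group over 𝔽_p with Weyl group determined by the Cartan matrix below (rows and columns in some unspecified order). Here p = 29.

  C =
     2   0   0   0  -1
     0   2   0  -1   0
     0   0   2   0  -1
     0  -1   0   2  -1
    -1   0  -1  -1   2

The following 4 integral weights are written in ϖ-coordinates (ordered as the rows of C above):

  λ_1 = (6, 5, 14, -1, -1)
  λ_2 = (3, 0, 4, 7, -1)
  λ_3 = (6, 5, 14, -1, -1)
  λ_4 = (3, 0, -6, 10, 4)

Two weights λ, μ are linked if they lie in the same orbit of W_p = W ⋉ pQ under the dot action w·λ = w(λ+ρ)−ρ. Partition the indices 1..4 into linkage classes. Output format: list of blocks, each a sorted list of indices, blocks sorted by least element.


Type D_5, rank 5, |W|=1920; reorder rows/cols to standard.

Ā_29 reps of the 4 weights (D_5, coords as presented):

  λ_1+ρ ↦ (7, 6, 15, 0, 0);  λ_2+ρ ↦ (4, 1, 5, 8, 0);  λ_3+ρ ↦ (7, 6, 15, 0, 0);  λ_4+ρ ↦ (4, 1, 5, 8, 0)

The 4 indices split into 2 linkage classes (same alcove rep ⇔ same W_29-dot-orbit):

[[1, 3], [2, 4]]


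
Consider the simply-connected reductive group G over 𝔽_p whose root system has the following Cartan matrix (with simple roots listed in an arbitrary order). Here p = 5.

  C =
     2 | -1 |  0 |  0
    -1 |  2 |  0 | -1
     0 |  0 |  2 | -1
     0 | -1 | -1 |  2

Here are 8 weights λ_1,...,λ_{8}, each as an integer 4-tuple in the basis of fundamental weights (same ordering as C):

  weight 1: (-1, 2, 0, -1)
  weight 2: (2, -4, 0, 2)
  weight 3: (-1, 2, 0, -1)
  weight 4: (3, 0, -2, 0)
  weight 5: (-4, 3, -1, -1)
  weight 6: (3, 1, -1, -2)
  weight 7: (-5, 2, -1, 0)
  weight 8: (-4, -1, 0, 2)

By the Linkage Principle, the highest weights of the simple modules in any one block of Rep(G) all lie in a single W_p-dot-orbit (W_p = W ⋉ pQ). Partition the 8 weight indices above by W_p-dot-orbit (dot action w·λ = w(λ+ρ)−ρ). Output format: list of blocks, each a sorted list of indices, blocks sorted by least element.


Root system A_4: the 4×4 matrix C matches after relabeling.

Ā_5 reps of the 8 weights (A_4, coords as presented):

  λ_1 → (0, 3, 1, 0);  λ_2 → (0, 3, 1, 0);  λ_3 → (0, 3, 1, 0);  λ_4 → (3, 1, 0, 0);  λ_5 → (3, 1, 0, 0);  λ_6 → (3, 1, 0, 0);  λ_7 → (3, 1, 0, 0);  λ_8 → (0, 3, 1, 0)

The 8 indices split into 2 linkage classes (same alcove rep ⇔ same W_5-dot-orbit):

[[1, 2, 3, 8], [4, 5, 6, 7]]


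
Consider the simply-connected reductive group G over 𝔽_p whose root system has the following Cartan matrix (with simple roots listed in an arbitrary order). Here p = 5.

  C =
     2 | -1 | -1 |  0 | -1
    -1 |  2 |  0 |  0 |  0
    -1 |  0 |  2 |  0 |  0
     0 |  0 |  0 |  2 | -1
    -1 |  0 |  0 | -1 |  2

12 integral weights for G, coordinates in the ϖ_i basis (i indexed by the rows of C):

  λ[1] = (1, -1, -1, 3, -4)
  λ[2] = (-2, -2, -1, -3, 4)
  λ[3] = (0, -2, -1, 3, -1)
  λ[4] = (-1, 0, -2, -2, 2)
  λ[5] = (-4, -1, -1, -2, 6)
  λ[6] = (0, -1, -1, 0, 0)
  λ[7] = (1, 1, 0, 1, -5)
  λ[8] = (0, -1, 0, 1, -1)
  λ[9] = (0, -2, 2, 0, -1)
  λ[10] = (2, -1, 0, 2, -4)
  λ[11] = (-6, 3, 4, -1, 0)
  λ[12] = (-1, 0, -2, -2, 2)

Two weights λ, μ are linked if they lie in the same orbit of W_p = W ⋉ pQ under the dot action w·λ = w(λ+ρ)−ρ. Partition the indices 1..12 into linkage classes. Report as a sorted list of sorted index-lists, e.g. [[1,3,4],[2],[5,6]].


Cartan matrix: type D_5 (|W|=1920); un-permuting the 5 rows.

Ā_5 reps of the 12 weights (D_5, coords as presented):

  [1] (1, 0, 0, 1, 1) · [2] (1, 0, 1, 2, 0) · [3] (0, 1, 0, 4, 0) · [4] (1, 0, 0, 1, 1) · [5] (1, 0, 0, 1, 1) · [6] (1, 0, 0, 1, 1) · [7] (1, 0, 1, 2, 0) · [8] (1, 0, 1, 2, 0) · [9] (0, 1, 3, 1, 0) · [10] (0, 0, 1, 0, 1) · [11] (0, 1, 0, 4, 0) · [12] (1, 0, 0, 1, 1)

5 distinct reps among the 12 weights ⇒ 5 W_5-linkage classes:

[[1, 4, 5, 6, 12], [2, 7, 8], [3, 11], [9], [10]]


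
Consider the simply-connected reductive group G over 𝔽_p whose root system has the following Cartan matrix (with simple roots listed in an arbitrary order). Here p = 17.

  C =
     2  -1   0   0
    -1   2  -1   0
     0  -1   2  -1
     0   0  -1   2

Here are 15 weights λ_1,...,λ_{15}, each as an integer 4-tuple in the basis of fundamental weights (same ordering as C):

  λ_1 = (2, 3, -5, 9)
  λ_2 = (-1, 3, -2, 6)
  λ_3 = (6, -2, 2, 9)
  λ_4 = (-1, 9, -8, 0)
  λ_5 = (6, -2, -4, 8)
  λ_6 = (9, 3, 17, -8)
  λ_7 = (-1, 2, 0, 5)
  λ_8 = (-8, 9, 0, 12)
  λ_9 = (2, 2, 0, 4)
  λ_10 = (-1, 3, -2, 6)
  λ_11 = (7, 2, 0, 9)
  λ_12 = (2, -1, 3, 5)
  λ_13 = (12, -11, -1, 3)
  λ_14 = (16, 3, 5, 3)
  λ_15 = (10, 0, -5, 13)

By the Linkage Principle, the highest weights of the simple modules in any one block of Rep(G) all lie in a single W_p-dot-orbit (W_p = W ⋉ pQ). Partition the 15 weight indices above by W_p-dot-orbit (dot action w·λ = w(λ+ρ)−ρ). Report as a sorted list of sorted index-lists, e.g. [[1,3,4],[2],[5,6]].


Cartan matrix: type A_4 (|W|=120); un-permuting the 4 rows.

Ā_17 reps of the 15 weights (A_4, coords as presented):

  λ_1 → (3, 0, 4, 6)
  λ_2 → (0, 3, 1, 6)
  λ_3 → (4, 1, 2, 8)
  λ_4 → (0, 3, 1, 6)
  λ_5 → (3, 3, 1, 5)
  λ_6 → (4, 1, 2, 8)
  λ_7 → (0, 3, 1, 6)
  λ_8 → (0, 3, 1, 6)
  λ_9 → (3, 3, 1, 5)
  λ_10 → (0, 3, 1, 6)
  λ_11 → (3, 3, 1, 5)
  λ_12 → (3, 0, 4, 6)
  λ_13 → (3, 0, 4, 6)
  λ_14 → (3, 0, 4, 6)
  λ_15 → (3, 3, 1, 5)

Linkage partition of the 15 weights (4 classes, p=17):

[[1, 12, 13, 14], [2, 4, 7, 8, 10], [3, 6], [5, 9, 11, 15]]


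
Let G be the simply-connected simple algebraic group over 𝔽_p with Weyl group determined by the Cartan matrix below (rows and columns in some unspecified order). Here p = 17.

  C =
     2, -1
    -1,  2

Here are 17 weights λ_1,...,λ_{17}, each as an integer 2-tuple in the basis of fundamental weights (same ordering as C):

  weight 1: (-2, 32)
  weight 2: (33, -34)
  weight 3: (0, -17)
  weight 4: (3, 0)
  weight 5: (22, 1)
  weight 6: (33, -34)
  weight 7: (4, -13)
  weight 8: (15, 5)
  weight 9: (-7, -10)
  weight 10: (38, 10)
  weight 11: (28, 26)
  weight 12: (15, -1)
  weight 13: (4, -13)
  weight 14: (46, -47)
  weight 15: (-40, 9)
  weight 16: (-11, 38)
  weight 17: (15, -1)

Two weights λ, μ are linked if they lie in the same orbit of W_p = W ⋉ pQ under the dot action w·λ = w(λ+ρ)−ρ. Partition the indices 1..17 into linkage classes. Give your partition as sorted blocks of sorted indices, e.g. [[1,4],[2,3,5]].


A_2 Cartan matrix, 2 simple roots permuted; ρ=(1,1).

Each λ_j+ρ reduced to Ā_17; 2-tuples below use C's row order:

  λ_1+ρ ↦ (15, 1);  λ_2+ρ ↦ (16, 0);  λ_3+ρ ↦ (15, 1);  λ_4+ρ ↦ (4, 1);  λ_5+ρ ↦ (9, 6);  λ_6+ρ ↦ (16, 0);  λ_7+ρ ↦ (7, 5);  λ_8+ρ ↦ (11, 1);  λ_9+ρ ↦ (9, 6);  λ_10+ρ ↦ (11, 1);  λ_11+ρ ↦ (7, 5);  λ_12+ρ ↦ (16, 0);  λ_13+ρ ↦ (7, 5);  λ_14+ρ ↦ (4, 1);  λ_15+ρ ↦ (7, 5);  λ_16+ρ ↦ (7, 5);  λ_17+ρ ↦ (16, 0)

Linkage partition of the 17 weights (6 classes, p=17):

[[1, 3], [2, 6, 12, 17], [4, 14], [5, 9], [7, 11, 13, 15, 16], [8, 10]]
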